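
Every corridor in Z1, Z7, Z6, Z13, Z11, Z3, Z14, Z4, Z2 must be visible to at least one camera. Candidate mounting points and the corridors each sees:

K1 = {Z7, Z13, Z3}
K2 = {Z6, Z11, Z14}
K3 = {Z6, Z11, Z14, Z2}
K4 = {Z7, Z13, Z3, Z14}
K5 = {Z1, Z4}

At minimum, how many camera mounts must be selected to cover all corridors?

K1, K3, K5 together cover {Z1, Z7, Z6, Z13, Z11, Z3, Z14, Z4, Z2} — every corridor.
No 2 of the 5 camera mounts cover everything (all 10 pairs fall short), so 3 is minimum.

3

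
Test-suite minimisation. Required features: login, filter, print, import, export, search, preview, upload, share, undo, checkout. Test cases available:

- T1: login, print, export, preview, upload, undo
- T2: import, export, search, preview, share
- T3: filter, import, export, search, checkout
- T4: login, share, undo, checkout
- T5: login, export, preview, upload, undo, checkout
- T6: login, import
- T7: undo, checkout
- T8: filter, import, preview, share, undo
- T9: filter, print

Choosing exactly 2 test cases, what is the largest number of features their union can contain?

10

Choosing T1, T3 covers {login, filter, print, import, export, search, preview, upload, undo, checkout} — 10 features.
No choice of 2 test cases does better; here share is left uncovered.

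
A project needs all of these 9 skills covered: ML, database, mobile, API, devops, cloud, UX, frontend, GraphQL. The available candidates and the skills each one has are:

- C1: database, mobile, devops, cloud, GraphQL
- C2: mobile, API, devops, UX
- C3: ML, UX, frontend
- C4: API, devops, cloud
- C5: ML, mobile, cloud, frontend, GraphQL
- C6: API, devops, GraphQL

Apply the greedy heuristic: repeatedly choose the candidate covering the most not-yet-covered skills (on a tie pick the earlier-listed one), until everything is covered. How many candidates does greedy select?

Pick 1: C1 covers 5 new skills (database, mobile, devops, cloud, GraphQL).
Pick 2: C3 covers 3 new skills (ML, UX, frontend).
Pick 3: C2 covers 1 new skills (API).
Greedy uses 3 candidates.

3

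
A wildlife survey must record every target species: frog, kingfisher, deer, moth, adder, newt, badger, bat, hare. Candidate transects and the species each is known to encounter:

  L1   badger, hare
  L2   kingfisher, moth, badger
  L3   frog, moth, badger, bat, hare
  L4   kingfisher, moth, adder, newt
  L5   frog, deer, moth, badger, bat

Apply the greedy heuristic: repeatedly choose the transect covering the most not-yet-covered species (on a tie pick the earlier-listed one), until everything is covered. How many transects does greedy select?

Pick 1: L3 covers 5 new species (frog, moth, badger, bat, hare).
Pick 2: L4 covers 3 new species (kingfisher, adder, newt).
Pick 3: L5 covers 1 new species (deer).
Greedy uses 3 transects.

3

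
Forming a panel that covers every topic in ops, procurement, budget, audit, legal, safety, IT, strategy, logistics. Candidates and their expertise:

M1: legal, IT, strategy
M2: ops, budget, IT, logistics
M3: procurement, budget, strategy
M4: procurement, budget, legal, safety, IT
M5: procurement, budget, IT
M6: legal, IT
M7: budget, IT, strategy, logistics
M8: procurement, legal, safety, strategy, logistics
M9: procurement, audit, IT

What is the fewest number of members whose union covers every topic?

3

M2, M8, M9 together cover {ops, procurement, budget, audit, legal, safety, IT, strategy, logistics} — every topic.
No 2 of the 9 members cover everything (all 36 pairs fall short), so 3 is minimum.
Greedy (largest uncovered first) would take M4, M2, M1, M9 — 4 members — but 3 suffice.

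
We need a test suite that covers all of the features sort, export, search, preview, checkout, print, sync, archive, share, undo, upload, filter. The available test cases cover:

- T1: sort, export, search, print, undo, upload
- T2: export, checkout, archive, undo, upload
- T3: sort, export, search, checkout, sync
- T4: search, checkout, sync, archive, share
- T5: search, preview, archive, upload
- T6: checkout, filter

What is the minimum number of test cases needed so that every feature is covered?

4

T1, T4, T5, T6 together cover {sort, export, search, preview, checkout, print, sync, archive, share, undo, upload, filter} — every feature.
No 3 of the 6 test cases cover everything (all 20 triples fall short), so 4 is minimum.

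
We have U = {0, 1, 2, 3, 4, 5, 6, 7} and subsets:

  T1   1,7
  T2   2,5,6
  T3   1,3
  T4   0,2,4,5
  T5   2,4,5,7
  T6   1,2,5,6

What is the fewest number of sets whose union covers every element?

4

T1, T2, T3, T4 together cover {0, 1, 2, 3, 4, 5, 6, 7} — every element.
No 3 of the 6 sets cover everything (all 20 triples fall short), so 4 is minimum.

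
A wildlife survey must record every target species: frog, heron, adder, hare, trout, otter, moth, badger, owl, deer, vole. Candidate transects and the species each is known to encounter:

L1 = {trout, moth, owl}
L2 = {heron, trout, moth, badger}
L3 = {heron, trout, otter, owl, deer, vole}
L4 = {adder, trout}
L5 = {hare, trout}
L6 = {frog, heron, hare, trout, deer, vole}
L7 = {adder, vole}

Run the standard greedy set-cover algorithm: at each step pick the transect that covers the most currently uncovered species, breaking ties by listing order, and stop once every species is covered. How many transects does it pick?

Pick 1: L3 covers 6 new species (heron, trout, otter, owl, deer, vole).
Pick 2: L2 covers 2 new species (moth, badger).
Pick 3: L6 covers 2 new species (frog, hare).
Pick 4: L4 covers 1 new species (adder).
Greedy uses 4 transects.

4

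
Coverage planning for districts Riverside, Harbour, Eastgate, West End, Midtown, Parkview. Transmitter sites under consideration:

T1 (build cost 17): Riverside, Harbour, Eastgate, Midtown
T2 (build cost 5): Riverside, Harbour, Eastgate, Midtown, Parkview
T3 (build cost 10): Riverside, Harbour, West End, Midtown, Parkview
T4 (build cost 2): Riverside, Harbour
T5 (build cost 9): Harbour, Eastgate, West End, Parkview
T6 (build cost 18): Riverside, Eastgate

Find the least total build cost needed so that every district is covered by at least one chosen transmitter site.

14

T2, T5 cover every district at build cost 5 + 9 = 14.
Any cover uses at least 2 transmitter sites; among all covering selections none totals below 14.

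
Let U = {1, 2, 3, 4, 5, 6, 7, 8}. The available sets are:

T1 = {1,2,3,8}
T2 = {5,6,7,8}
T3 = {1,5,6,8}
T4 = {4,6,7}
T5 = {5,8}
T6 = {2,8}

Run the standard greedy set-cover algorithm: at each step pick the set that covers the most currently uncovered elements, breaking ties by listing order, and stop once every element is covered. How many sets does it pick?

Pick 1: T1 covers 4 new elements (1, 2, 3, 8).
Pick 2: T2 covers 3 new elements (5, 6, 7).
Pick 3: T4 covers 1 new elements (4).
Greedy uses 3 sets.

3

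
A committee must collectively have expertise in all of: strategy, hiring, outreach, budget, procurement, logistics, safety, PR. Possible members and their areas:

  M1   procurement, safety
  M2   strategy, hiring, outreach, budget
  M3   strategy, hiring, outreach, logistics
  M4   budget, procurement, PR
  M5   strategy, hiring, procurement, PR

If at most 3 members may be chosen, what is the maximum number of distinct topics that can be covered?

Choosing M1, M3, M4 covers {strategy, hiring, outreach, budget, procurement, logistics, safety, PR} — 8 topics.
That is all 8 topics.

8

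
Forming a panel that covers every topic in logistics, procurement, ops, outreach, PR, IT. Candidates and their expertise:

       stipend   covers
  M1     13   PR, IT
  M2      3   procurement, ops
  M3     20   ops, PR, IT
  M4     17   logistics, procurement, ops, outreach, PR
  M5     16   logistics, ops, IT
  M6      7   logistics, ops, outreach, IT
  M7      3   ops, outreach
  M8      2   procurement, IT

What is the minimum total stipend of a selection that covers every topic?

M4, M8 cover every topic at stipend 17 + 2 = 19.
Any cover uses at least 2 members; among all covering selections none totals below 19.

19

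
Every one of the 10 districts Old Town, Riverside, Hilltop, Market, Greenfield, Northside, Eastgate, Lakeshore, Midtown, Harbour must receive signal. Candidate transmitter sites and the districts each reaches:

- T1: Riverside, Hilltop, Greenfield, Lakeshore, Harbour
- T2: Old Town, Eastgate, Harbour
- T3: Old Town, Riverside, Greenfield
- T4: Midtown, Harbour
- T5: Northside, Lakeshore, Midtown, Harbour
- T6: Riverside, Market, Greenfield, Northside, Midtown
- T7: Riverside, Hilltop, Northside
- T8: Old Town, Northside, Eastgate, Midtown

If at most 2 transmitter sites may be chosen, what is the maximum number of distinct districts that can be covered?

Choosing T1, T8 covers {Old Town, Riverside, Hilltop, Greenfield, Northside, Eastgate, Lakeshore, Midtown, Harbour} — 9 districts.
No choice of 2 transmitter sites does better; here Market is left uncovered.

9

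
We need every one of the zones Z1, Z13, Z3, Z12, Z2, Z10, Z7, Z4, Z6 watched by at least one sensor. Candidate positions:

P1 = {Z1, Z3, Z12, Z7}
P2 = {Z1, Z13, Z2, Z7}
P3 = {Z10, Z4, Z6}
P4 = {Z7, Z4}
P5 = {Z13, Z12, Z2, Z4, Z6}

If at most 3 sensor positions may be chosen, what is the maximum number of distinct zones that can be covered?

Choosing P1, P2, P3 covers {Z1, Z13, Z3, Z12, Z2, Z10, Z7, Z4, Z6} — 9 zones.
That is all 9 zones.

9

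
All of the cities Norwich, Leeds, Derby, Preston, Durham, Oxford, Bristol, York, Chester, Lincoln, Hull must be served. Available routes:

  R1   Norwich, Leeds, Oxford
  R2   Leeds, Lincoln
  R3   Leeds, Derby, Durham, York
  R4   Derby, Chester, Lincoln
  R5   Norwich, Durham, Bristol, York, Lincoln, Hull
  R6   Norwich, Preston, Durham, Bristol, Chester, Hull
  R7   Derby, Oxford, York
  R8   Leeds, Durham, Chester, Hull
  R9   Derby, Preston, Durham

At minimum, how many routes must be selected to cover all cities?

R2, R6, R7 together cover {Norwich, Leeds, Derby, Preston, Durham, Oxford, Bristol, York, Chester, Lincoln, Hull} — every city.
No 2 of the 9 routes cover everything (all 36 pairs fall short), so 3 is minimum.
Greedy (largest uncovered first) would take R5, R1, R4, R6 — 4 routes — but 3 suffice.

3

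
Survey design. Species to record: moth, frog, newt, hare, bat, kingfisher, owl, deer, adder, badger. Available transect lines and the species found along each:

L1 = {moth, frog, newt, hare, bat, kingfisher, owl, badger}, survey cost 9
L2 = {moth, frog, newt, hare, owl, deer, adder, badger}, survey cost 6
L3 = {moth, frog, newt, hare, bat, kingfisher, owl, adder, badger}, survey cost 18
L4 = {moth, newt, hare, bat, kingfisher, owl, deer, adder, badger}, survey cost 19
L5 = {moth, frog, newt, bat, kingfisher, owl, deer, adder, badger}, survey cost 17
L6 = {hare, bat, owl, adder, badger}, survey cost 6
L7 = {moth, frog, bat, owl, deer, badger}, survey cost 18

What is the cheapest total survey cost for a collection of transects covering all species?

L1, L2 cover every species at survey cost 9 + 6 = 15.
Any cover uses at least 2 transects; among all covering selections none totals below 15.

15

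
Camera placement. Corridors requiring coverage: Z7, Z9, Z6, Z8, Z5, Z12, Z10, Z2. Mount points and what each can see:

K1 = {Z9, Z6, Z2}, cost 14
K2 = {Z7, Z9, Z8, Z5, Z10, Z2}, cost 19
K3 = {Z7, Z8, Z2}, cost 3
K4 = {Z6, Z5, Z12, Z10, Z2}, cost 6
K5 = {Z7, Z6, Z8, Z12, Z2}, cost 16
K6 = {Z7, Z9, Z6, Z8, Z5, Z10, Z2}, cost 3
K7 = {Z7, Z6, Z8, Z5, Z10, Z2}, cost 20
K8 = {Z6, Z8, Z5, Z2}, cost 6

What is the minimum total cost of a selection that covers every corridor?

9

K4, K6 cover every corridor at cost 6 + 3 = 9.
Any cover uses at least 2 camera mounts; among all covering selections none totals below 9.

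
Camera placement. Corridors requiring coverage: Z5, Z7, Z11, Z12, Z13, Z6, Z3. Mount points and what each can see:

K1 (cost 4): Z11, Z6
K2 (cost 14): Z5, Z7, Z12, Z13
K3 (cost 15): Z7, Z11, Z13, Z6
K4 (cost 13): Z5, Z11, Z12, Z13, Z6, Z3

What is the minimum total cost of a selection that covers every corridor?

27

K2, K4 cover every corridor at cost 14 + 13 = 27.
Any cover uses at least 2 camera mounts; among all covering selections none totals below 27.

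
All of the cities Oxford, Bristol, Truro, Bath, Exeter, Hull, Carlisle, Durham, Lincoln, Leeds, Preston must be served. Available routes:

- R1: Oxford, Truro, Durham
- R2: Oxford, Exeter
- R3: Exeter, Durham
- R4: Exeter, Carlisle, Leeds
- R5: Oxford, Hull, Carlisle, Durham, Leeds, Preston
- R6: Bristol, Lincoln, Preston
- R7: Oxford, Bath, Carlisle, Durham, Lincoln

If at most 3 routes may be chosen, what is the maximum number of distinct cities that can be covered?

9

Choosing R1, R4, R6 covers {Oxford, Bristol, Truro, Exeter, Carlisle, Durham, Lincoln, Leeds, Preston} — 9 cities.
No choice of 3 routes does better; here Bath, Hull are left uncovered.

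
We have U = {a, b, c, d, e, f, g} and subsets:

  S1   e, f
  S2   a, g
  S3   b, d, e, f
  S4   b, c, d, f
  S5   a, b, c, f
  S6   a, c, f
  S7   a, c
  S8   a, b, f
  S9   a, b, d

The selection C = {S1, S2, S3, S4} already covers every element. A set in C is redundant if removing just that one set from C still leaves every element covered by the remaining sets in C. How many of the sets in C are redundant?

2

Drop S1: the rest still cover every element — redundant.
Drop S2: a, g uncovered — not redundant.
Drop S3: the rest still cover every element — redundant.
Drop S4: c uncovered — not redundant.
2 redundant: S1, S3.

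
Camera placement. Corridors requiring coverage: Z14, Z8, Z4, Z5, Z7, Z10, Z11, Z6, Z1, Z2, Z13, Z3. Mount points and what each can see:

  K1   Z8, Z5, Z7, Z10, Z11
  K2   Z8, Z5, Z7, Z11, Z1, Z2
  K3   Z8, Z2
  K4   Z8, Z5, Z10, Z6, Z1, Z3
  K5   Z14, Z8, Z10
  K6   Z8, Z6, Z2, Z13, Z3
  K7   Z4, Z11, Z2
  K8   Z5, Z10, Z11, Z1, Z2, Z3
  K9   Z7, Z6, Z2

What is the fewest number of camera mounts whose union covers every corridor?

K2, K5, K6, K7 together cover {Z14, Z8, Z4, Z5, Z7, Z10, Z11, Z6, Z1, Z2, Z13, Z3} — every corridor.
No 3 of the 9 camera mounts cover everything (all 84 triples fall short), so 4 is minimum.

4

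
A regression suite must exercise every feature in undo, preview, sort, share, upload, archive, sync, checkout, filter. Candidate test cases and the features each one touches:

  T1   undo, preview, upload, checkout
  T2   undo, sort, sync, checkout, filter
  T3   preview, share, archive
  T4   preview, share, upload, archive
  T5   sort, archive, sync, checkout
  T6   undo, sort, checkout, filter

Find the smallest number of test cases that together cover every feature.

2

T2, T4 together cover {undo, preview, sort, share, upload, archive, sync, checkout, filter} — every feature.
No single test case contains all 9 features, so 2 is optimal.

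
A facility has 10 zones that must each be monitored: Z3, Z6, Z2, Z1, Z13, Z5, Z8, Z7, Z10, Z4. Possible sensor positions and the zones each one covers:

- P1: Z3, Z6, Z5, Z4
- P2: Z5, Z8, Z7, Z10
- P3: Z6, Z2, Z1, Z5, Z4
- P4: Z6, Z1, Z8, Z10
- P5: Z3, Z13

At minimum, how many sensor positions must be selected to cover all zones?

3

P2, P3, P5 together cover {Z3, Z6, Z2, Z1, Z13, Z5, Z8, Z7, Z10, Z4} — every zone.
No 2 of the 5 sensor positions cover everything (all 10 pairs fall short), so 3 is minimum.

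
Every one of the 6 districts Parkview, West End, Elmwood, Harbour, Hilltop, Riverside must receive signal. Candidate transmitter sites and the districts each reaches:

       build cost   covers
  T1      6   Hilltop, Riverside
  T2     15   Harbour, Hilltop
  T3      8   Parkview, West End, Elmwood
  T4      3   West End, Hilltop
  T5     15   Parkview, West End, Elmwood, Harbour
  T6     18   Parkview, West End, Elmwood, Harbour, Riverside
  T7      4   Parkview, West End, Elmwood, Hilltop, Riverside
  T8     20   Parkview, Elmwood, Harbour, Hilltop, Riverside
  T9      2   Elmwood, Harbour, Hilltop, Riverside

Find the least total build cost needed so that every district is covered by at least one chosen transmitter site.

T7, T9 cover every district at build cost 4 + 2 = 6.
Any cover uses at least 2 transmitter sites; among all covering selections none totals below 6.

6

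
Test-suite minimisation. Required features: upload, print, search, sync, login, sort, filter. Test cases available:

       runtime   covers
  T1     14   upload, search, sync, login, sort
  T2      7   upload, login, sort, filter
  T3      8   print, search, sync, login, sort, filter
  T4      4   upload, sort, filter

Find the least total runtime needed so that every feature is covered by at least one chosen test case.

12

T3, T4 cover every feature at runtime 8 + 4 = 12.
Any cover uses at least 2 test cases; among all covering selections none totals below 12.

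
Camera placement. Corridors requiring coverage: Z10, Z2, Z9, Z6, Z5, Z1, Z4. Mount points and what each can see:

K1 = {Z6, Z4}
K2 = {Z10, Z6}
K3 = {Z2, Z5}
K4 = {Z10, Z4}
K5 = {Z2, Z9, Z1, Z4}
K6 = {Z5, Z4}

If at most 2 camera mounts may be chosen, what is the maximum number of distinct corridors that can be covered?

6

Choosing K2, K5 covers {Z10, Z2, Z9, Z6, Z1, Z4} — 6 corridors.
No choice of 2 camera mounts does better; here Z5 is left uncovered.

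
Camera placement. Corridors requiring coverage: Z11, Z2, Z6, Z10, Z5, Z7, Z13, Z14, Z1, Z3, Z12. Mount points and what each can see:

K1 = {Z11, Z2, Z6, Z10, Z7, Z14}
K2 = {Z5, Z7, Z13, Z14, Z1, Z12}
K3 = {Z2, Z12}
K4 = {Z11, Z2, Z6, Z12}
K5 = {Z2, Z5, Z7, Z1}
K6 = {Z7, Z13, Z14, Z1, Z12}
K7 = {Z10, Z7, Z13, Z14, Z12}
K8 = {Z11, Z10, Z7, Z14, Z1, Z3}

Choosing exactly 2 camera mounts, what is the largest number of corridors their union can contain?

Choosing K1, K2 covers {Z11, Z2, Z6, Z10, Z5, Z7, Z13, Z14, Z1, Z12} — 10 corridors.
No choice of 2 camera mounts does better; here Z3 is left uncovered.

10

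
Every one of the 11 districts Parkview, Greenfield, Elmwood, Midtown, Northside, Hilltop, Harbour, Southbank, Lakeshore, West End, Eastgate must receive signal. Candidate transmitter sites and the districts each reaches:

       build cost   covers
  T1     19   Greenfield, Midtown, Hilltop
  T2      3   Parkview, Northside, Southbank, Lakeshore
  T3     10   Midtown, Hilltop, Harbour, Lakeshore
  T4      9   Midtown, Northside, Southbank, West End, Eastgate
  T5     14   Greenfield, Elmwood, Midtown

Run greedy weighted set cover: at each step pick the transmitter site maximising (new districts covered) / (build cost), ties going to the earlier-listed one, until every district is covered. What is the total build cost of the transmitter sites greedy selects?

Pick 1: T2 adds 4 new (Parkview, Northside, Southbank, Lakeshore) at build cost 3 (ratio 4/3).
Pick 2: T4 adds 3 new (Midtown, West End, Eastgate) at build cost 9 (ratio 3/9).
Pick 3: T3 adds 2 new (Hilltop, Harbour) at build cost 10 (ratio 2/10).
Pick 4: T5 adds 2 new (Greenfield, Elmwood) at build cost 14 (ratio 2/14).
Greedy total build cost: 3 + 9 + 10 + 14 = 36.

36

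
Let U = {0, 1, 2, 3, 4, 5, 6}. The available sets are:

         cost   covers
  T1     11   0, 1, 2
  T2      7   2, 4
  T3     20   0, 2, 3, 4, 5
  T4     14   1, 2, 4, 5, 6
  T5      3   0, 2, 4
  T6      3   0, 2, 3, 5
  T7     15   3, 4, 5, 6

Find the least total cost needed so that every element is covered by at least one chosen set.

T4, T6 cover every element at cost 14 + 3 = 17.
Any cover uses at least 2 sets; among all covering selections none totals below 17.
Greedy by coverage-per-cost would pick T6, T5, T4 for 20 — worse than the optimum 17.

17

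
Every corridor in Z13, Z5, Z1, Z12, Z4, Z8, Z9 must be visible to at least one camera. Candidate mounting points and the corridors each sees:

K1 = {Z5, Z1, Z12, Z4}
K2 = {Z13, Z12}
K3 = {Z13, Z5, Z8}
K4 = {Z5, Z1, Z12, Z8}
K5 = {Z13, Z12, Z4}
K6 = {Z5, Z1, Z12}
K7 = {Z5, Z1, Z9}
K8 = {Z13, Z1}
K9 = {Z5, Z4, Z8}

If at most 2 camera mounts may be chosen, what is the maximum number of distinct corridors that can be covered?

Choosing K1, K3 covers {Z13, Z5, Z1, Z12, Z4, Z8} — 6 corridors.
No choice of 2 camera mounts does better; here Z9 is left uncovered.

6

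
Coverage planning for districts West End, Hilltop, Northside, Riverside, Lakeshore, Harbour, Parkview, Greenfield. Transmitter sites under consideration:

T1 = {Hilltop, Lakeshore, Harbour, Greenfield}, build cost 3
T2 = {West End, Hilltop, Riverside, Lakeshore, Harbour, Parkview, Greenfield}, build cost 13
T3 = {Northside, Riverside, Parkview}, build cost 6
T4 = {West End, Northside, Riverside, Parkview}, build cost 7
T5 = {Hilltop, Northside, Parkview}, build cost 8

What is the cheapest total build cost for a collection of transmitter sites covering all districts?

T1, T4 cover every district at build cost 3 + 7 = 10.
Any cover uses at least 2 transmitter sites; among all covering selections none totals below 10.

10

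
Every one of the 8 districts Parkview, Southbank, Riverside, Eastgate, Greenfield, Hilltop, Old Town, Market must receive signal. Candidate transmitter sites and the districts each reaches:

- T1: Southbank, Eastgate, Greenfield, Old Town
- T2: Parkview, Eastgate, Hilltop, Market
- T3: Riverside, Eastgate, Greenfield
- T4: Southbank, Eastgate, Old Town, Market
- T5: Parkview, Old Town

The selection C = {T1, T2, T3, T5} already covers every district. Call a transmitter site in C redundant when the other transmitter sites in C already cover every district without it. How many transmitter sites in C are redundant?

1

Drop T1: Southbank uncovered — not redundant.
Drop T2: Hilltop, Market uncovered — not redundant.
Drop T3: Riverside uncovered — not redundant.
Drop T5: the rest still cover every district — redundant.
1 redundant: T5.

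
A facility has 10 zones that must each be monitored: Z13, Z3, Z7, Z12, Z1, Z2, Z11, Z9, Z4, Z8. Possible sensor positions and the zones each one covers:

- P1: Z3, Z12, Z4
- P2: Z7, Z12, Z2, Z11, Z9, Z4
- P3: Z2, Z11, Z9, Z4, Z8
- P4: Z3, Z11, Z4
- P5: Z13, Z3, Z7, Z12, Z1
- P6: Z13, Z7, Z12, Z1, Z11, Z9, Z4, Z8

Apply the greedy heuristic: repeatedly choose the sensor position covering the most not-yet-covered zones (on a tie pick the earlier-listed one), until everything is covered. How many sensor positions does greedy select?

Pick 1: P6 covers 8 new zones (Z13, Z7, Z12, Z1, Z11, Z9, Z4, Z8).
Pick 2: P1 covers 1 new zones (Z3).
Pick 3: P2 covers 1 new zones (Z2).
Greedy uses 3 sensor positions. (The true minimum is 2.)

3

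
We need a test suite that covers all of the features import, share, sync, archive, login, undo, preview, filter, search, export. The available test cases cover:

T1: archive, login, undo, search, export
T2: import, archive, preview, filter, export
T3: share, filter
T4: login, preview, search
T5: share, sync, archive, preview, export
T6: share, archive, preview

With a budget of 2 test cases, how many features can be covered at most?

8

Choosing T1, T2 covers {import, archive, login, undo, preview, filter, search, export} — 8 features.
No choice of 2 test cases does better; here share, sync are left uncovered.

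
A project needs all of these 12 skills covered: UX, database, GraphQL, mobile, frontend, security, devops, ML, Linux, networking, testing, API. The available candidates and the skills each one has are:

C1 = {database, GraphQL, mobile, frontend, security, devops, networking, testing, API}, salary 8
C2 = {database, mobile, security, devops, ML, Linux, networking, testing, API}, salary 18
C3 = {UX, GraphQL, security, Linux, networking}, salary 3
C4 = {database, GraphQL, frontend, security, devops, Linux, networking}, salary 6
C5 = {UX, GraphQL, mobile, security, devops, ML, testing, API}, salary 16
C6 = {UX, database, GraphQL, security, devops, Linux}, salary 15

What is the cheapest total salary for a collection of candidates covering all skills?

22

C4, C5 cover every skill at salary 6 + 16 = 22.
Any cover uses at least 2 candidates; among all covering selections none totals below 22.
Greedy by coverage-per-salary would pick C3, C1, C5 for 27 — worse than the optimum 22.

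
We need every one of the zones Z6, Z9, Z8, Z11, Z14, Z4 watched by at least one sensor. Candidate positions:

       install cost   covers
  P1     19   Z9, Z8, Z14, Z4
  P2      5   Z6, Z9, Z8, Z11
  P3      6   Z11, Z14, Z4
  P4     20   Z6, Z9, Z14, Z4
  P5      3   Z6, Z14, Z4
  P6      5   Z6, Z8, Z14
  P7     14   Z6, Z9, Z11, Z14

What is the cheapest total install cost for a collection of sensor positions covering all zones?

8

P2, P5 cover every zone at install cost 5 + 3 = 8.
Any cover uses at least 2 sensor positions; among all covering selections none totals below 8.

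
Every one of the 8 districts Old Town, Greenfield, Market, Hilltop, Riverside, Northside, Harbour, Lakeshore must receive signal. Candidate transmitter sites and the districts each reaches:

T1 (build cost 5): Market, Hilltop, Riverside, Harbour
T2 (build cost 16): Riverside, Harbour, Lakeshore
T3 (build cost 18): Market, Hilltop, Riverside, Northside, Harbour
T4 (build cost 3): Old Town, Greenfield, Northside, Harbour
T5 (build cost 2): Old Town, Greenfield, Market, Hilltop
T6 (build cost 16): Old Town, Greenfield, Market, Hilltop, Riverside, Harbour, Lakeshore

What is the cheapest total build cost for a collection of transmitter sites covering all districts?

19

T4, T6 cover every district at build cost 3 + 16 = 19.
Any cover uses at least 2 transmitter sites; among all covering selections none totals below 19.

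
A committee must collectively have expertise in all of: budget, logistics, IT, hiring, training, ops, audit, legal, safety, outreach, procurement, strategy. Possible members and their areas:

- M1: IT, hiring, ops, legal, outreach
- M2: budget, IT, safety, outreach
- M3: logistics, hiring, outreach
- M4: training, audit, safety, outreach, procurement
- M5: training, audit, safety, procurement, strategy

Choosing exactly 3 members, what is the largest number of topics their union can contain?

11

Choosing M1, M2, M5 covers {budget, IT, hiring, training, ops, audit, legal, safety, outreach, procurement, strategy} — 11 topics.
No choice of 3 members does better; here logistics is left uncovered.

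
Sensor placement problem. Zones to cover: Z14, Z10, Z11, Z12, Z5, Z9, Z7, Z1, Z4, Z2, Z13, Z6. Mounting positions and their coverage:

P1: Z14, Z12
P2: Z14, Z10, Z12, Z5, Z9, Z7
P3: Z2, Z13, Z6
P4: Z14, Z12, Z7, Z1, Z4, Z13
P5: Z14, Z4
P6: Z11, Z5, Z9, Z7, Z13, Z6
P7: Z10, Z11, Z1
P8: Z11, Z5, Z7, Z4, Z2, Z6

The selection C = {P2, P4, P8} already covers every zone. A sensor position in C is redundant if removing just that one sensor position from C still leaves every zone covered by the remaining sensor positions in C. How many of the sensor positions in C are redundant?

0

Drop P2: Z10, Z9 uncovered — not redundant.
Drop P4: Z1, Z13 uncovered — not redundant.
Drop P8: Z11, Z2, Z6 uncovered — not redundant.
None of the sensor positions in C is redundant.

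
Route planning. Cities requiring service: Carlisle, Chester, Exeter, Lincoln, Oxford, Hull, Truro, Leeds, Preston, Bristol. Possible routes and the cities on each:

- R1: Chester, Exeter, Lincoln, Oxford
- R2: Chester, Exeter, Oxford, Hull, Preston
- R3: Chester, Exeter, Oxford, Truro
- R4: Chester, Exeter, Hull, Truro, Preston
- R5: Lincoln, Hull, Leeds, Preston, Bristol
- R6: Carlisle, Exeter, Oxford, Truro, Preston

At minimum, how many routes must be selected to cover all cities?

3

R1, R5, R6 together cover {Carlisle, Chester, Exeter, Lincoln, Oxford, Hull, Truro, Leeds, Preston, Bristol} — every city.
No 2 of the 6 routes cover everything (all 15 pairs fall short), so 3 is minimum.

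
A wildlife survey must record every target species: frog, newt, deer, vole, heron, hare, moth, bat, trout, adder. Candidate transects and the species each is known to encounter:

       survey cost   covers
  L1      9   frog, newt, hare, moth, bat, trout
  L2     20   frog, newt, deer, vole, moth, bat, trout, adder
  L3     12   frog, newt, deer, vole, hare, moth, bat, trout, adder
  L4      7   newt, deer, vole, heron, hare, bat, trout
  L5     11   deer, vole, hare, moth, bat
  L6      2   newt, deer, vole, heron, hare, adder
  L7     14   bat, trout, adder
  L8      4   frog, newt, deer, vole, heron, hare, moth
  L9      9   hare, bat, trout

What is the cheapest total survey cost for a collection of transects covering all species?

L1, L6 cover every species at survey cost 9 + 2 = 11.
Any cover uses at least 2 transects; among all covering selections none totals below 11.
Greedy by coverage-per-survey cost would pick L6, L8, L4 for 13 — worse than the optimum 11.

11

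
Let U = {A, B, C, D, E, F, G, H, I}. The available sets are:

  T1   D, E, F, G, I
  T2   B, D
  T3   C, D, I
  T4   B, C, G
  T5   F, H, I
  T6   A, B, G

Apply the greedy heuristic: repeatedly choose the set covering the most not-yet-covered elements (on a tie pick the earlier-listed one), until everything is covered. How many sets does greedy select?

4

Pick 1: T1 covers 5 new elements (D, E, F, G, I).
Pick 2: T4 covers 2 new elements (B, C).
Pick 3: T5 covers 1 new elements (H).
Pick 4: T6 covers 1 new elements (A).
Greedy uses 4 sets.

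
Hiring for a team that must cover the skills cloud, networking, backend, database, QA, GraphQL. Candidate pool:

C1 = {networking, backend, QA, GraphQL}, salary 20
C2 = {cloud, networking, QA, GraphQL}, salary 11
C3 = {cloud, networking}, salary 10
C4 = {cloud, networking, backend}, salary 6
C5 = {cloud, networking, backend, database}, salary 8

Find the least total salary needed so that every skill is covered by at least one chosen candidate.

19

C2, C5 cover every skill at salary 11 + 8 = 19.
Any cover uses at least 2 candidates; among all covering selections none totals below 19.
Greedy by coverage-per-salary would pick C4, C2, C5 for 25 — worse than the optimum 19.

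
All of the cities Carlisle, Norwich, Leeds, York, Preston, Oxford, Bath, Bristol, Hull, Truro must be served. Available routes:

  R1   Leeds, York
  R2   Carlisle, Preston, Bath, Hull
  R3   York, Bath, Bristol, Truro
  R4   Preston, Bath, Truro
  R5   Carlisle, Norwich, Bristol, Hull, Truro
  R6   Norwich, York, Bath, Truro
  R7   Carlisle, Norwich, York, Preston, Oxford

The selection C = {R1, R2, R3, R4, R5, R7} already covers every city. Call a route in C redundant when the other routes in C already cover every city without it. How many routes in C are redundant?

4

Drop R1: Leeds uncovered — not redundant.
Drop R2: the rest still cover every city — redundant.
Drop R3: the rest still cover every city — redundant.
Drop R4: the rest still cover every city — redundant.
Drop R5: the rest still cover every city — redundant.
Drop R7: Oxford uncovered — not redundant.
4 redundant: R2, R3, R4, R5.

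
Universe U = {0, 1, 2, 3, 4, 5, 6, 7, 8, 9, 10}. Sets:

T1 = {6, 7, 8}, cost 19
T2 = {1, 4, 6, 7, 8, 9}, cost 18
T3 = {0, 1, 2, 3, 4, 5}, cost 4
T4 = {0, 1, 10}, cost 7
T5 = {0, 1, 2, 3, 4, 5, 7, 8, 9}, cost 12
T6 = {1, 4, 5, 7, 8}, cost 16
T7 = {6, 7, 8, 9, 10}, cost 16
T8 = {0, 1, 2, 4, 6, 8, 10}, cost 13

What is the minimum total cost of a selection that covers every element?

20

T3, T7 cover every element at cost 4 + 16 = 20.
Any cover uses at least 2 sets; among all covering selections none totals below 20.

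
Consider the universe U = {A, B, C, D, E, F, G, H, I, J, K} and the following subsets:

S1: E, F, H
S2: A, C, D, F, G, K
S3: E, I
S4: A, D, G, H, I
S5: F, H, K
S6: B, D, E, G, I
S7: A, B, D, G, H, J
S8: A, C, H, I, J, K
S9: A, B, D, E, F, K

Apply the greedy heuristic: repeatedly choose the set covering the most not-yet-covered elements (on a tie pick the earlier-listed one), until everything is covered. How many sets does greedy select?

3

Pick 1: S2 covers 6 new elements (A, C, D, F, G, K).
Pick 2: S6 covers 3 new elements (B, E, I).
Pick 3: S7 covers 2 new elements (H, J).
Greedy uses 3 sets.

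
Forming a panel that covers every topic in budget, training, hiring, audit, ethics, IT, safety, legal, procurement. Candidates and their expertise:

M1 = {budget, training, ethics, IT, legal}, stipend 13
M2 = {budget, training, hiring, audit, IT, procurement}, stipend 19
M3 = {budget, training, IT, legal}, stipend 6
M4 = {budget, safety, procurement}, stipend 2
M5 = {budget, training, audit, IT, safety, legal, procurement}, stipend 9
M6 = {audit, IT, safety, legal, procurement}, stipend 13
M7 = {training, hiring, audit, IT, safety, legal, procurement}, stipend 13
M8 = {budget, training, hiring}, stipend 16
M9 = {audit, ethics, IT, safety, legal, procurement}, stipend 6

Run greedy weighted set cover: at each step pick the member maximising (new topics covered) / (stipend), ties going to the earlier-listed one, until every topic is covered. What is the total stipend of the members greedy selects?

Pick 1: M4 adds 3 new (budget, safety, procurement) at stipend 2 (ratio 3/2).
Pick 2: M9 adds 4 new (audit, ethics, IT, legal) at stipend 6 (ratio 4/6).
Pick 3: M3 adds 1 new (training) at stipend 6 (ratio 1/6).
Pick 4: M7 adds 1 new (hiring) at stipend 13 (ratio 1/13).
Greedy total stipend: 2 + 6 + 6 + 13 = 27. (The true optimum is 21, so greedy overshoots here.)

27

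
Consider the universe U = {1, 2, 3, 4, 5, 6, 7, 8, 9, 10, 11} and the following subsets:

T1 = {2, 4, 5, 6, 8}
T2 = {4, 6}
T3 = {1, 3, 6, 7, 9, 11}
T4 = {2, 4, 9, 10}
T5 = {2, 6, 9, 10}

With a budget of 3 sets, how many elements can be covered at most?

11

Choosing T1, T3, T4 covers {1, 2, 3, 4, 5, 6, 7, 8, 9, 10, 11} — 11 elements.
That is all 11 elements.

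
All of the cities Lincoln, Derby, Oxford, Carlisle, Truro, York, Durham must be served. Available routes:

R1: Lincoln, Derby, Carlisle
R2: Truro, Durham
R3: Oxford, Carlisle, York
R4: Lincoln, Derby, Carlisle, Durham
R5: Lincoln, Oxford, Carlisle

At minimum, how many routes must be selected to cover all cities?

R1, R2, R3 together cover {Lincoln, Derby, Oxford, Carlisle, Truro, York, Durham} — every city.
No 2 of the 5 routes cover everything (all 10 pairs fall short), so 3 is minimum.

3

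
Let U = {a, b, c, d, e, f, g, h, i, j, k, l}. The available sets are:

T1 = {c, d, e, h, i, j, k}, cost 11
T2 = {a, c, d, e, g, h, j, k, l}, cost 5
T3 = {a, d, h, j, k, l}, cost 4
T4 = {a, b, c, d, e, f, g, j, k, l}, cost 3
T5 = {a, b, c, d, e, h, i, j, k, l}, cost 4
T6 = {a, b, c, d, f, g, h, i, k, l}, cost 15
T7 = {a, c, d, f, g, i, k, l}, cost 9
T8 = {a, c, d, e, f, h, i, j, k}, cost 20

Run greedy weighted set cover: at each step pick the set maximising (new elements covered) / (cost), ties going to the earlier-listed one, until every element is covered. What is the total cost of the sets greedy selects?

7

Pick 1: T4 adds 10 new (a, b, c, d, e, f, g, j, k, l) at cost 3 (ratio 10/3).
Pick 2: T5 adds 2 new (h, i) at cost 4 (ratio 2/4).
Greedy total cost: 3 + 4 = 7.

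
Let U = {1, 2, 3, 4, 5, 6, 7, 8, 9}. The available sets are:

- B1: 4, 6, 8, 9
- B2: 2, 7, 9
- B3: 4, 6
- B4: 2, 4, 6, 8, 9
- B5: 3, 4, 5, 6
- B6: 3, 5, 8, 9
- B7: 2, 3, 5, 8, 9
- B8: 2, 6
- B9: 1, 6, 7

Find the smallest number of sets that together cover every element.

B1, B7, B9 together cover {1, 2, 3, 4, 5, 6, 7, 8, 9} — every element.
No 2 of the 9 sets cover everything (all 36 pairs fall short), so 3 is minimum.

3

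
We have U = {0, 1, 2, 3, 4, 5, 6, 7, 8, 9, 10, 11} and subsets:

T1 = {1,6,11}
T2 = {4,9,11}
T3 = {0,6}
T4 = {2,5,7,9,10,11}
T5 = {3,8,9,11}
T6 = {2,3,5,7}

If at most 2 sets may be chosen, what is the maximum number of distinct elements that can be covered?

Choosing T1, T4 covers {1, 2, 5, 6, 7, 9, 10, 11} — 8 elements.
No choice of 2 sets does better; here 0, 3, 4, 8 are left uncovered.

8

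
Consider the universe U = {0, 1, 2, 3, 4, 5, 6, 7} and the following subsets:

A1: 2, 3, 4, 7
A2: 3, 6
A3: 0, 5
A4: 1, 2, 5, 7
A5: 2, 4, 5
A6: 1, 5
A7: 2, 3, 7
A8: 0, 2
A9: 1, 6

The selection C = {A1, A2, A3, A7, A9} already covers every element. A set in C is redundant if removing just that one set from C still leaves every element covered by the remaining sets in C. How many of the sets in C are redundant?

Drop A1: 4 uncovered — not redundant.
Drop A2: the rest still cover every element — redundant.
Drop A3: 0, 5 uncovered — not redundant.
Drop A7: the rest still cover every element — redundant.
Drop A9: 1 uncovered — not redundant.
2 redundant: A2, A7.

2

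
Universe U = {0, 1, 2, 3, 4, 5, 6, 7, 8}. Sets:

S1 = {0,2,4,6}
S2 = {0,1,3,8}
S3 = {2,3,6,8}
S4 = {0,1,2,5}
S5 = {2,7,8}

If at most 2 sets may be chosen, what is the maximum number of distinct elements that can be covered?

7

Choosing S1, S2 covers {0, 1, 2, 3, 4, 6, 8} — 7 elements.
No choice of 2 sets does better; here 5, 7 are left uncovered.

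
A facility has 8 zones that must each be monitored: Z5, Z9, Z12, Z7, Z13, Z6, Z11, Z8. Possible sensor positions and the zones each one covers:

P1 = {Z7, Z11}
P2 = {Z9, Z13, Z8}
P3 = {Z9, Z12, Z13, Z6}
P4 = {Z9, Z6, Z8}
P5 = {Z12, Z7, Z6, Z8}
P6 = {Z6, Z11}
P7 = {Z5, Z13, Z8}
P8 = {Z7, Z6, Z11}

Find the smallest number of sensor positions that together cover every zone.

P1, P3, P7 together cover {Z5, Z9, Z12, Z7, Z13, Z6, Z11, Z8} — every zone.
No 2 of the 8 sensor positions cover everything (all 28 pairs fall short), so 3 is minimum.

3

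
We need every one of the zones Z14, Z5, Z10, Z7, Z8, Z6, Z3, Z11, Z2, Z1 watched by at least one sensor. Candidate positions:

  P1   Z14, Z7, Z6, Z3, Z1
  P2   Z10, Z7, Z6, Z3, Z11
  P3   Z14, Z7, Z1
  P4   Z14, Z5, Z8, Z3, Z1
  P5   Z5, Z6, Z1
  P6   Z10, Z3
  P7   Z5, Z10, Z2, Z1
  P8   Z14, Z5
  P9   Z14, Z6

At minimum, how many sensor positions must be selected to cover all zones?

P2, P4, P7 together cover {Z14, Z5, Z10, Z7, Z8, Z6, Z3, Z11, Z2, Z1} — every zone.
No 2 of the 9 sensor positions cover everything (all 36 pairs fall short), so 3 is minimum.
Greedy (largest uncovered first) would take P1, P7, P2, P4 — 4 sensor positions — but 3 suffice.

3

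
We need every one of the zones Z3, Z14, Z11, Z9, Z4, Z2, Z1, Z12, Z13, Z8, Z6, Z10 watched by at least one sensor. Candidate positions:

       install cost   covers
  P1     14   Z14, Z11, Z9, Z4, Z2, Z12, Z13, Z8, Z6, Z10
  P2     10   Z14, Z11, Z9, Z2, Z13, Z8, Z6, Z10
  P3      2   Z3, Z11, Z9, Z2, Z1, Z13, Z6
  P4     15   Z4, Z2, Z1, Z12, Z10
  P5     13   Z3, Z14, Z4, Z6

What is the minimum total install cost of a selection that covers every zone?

16

P1, P3 cover every zone at install cost 14 + 2 = 16.
Any cover uses at least 2 sensor positions; among all covering selections none totals below 16.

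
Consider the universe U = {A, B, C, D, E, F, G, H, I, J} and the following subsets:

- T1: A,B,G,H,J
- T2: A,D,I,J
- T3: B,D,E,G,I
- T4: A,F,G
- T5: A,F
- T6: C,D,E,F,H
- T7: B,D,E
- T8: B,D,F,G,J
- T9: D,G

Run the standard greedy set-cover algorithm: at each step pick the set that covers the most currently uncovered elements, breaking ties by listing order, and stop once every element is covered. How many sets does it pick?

3

Pick 1: T1 covers 5 new elements (A, B, G, H, J).
Pick 2: T6 covers 4 new elements (C, D, E, F).
Pick 3: T2 covers 1 new elements (I).
Greedy uses 3 sets.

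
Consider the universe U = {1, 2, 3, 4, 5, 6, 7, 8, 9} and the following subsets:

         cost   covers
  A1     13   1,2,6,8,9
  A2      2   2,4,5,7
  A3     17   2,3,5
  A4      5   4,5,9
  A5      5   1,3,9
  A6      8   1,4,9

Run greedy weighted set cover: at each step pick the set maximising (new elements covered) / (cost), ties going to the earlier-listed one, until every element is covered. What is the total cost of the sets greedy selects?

20

Pick 1: A2 adds 4 new (2, 4, 5, 7) at cost 2 (ratio 4/2).
Pick 2: A5 adds 3 new (1, 3, 9) at cost 5 (ratio 3/5).
Pick 3: A1 adds 2 new (6, 8) at cost 13 (ratio 2/13).
Greedy total cost: 2 + 5 + 13 = 20.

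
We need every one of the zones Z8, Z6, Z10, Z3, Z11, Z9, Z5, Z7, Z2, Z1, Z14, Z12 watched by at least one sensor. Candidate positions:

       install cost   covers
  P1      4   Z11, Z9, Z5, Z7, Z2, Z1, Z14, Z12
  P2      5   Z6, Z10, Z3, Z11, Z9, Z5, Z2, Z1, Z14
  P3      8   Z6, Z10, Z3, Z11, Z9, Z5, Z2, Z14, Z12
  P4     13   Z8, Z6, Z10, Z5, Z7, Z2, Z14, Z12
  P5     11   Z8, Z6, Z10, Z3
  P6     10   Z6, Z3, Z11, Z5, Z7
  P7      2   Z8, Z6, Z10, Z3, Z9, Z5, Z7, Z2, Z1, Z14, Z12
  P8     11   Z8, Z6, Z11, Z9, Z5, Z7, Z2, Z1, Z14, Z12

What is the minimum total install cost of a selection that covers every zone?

P1, P7 cover every zone at install cost 4 + 2 = 6.
Any cover uses at least 2 sensor positions; among all covering selections none totals below 6.

6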